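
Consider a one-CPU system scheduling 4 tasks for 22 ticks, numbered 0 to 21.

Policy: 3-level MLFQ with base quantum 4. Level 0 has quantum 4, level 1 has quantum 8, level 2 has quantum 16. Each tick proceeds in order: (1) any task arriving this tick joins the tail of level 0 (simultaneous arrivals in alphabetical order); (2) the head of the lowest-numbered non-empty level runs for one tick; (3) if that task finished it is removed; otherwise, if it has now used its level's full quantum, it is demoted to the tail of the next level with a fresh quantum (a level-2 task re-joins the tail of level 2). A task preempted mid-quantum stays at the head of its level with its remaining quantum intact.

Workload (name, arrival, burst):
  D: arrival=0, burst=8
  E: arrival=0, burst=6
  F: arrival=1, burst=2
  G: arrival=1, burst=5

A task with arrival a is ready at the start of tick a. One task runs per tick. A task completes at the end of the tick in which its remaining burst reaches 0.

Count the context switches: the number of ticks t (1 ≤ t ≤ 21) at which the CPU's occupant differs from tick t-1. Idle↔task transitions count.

t=0: L0/L1/L2 = DE/-/- → run D
t=1: L0/L1/L2 = DEFG/-/- → run D
t=2: L0/L1/L2 = DEFG/-/- → run D
t=3: L0/L1/L2 = DEFG/-/- → run D
t=4: L0/L1/L2 = EFG/D/- → run E
t=5: L0/L1/L2 = EFG/D/- → run E
t=6: L0/L1/L2 = EFG/D/- → run E
t=7: L0/L1/L2 = EFG/D/- → run E
t=8: L0/L1/L2 = FG/DE/- → run F
t=9: L0/L1/L2 = FG/DE/- → run F
t=10: L0/L1/L2 = G/DE/- → run G
t=11: L0/L1/L2 = G/DE/- → run G
t=12: L0/L1/L2 = G/DE/- → run G
t=13: L0/L1/L2 = G/DE/- → run G
t=14: L0/L1/L2 = -/DEG/- → run D
t=15: L0/L1/L2 = -/DEG/- → run D
t=16: L0/L1/L2 = -/DEG/- → run D
t=17: L0/L1/L2 = -/DEG/- → run D
t=18: L0/L1/L2 = -/EG/- → run E
t=19: L0/L1/L2 = -/EG/- → run E
t=20: L0/L1/L2 = -/G/- → run G
t=21: (idle)

context switches = 7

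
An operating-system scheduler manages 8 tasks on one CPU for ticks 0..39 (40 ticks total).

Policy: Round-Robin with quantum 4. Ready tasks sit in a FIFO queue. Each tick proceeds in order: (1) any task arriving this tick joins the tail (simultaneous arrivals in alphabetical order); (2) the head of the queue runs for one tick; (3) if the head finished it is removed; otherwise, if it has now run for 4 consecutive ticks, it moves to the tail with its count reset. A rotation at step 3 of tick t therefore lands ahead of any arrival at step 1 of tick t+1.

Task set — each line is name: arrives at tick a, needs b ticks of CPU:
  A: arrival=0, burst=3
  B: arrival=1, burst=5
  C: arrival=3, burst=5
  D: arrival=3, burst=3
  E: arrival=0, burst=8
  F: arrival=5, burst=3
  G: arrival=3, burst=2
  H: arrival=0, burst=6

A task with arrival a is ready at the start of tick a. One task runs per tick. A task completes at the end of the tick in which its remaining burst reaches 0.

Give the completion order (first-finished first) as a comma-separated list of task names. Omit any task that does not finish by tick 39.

completion order = A, D, G, F, E, H, B, C

t=0: queue=[A,E,H] q_used=0 → run A
t=1: queue=[A,E,H,B] q_used=1 → run A
t=2: queue=[A,E,H,B] q_used=2 → run A
t=3: queue=[E,H,B,C,D,G] q_used=0 → run E
t=4: queue=[E,H,B,C,D,G] q_used=1 → run E
t=5: queue=[E,H,B,C,D,G,F] q_used=2 → run E
t=6: queue=[E,H,B,C,D,G,F] q_used=3 → run E
t=7: queue=[H,B,C,D,G,F,E] q_used=0 → run H
t=8: queue=[H,B,C,D,G,F,E] q_used=1 → run H
t=9: queue=[H,B,C,D,G,F,E] q_used=2 → run H
t=10: queue=[H,B,C,D,G,F,E] q_used=3 → run H
t=11: queue=[B,C,D,G,F,E,H] q_used=0 → run B
t=12: queue=[B,C,D,G,F,E,H] q_used=1 → run B
t=13: queue=[B,C,D,G,F,E,H] q_used=2 → run B
t=14: queue=[B,C,D,G,F,E,H] q_used=3 → run B
t=15: queue=[C,D,G,F,E,H,B] q_used=0 → run C
t=16: queue=[C,D,G,F,E,H,B] q_used=1 → run C
t=17: queue=[C,D,G,F,E,H,B] q_used=2 → run C
t=18: queue=[C,D,G,F,E,H,B] q_used=3 → run C
t=19: queue=[D,G,F,E,H,B,C] q_used=0 → run D
t=20: queue=[D,G,F,E,H,B,C] q_used=1 → run D
t=21: queue=[D,G,F,E,H,B,C] q_used=2 → run D
t=22: queue=[G,F,E,H,B,C] q_used=0 → run G
t=23: queue=[G,F,E,H,B,C] q_used=1 → run G
t=24: queue=[F,E,H,B,C] q_used=0 → run F
t=25: queue=[F,E,H,B,C] q_used=1 → run F
t=26: queue=[F,E,H,B,C] q_used=2 → run F
t=27: queue=[E,H,B,C] q_used=0 → run E
t=28: queue=[E,H,B,C] q_used=1 → run E
t=29: queue=[E,H,B,C] q_used=2 → run E
t=30: queue=[E,H,B,C] q_used=3 → run E
t=31: queue=[H,B,C] q_used=0 → run H
t=32: queue=[H,B,C] q_used=1 → run H
t=33: queue=[B,C] q_used=0 → run B
t=34: queue=[C] q_used=0 → run C
t=35: (idle)
t=36: (idle)
t=37: (idle)
t=38: (idle)
t=39: (idle)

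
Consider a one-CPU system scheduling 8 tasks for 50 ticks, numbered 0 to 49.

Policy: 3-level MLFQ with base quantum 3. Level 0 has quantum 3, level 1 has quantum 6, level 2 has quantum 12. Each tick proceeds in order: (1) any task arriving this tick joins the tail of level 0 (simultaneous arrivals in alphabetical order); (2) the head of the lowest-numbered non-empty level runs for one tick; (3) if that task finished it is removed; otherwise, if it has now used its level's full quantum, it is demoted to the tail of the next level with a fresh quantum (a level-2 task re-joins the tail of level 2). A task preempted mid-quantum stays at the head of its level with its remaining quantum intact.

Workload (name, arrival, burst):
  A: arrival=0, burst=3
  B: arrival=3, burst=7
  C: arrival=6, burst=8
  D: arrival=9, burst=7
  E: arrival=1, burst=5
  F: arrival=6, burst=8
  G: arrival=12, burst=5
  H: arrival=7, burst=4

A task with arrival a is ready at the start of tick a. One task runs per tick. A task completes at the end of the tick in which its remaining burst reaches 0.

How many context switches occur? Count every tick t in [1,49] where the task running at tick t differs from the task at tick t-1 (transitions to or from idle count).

t=0: L0/L1/L2 = A/-/- → run A
t=1: L0/L1/L2 = AE/-/- → run A
t=2: L0/L1/L2 = AE/-/- → run A
t=3: L0/L1/L2 = EB/-/- → run E
t=4: L0/L1/L2 = EB/-/- → run E
t=5: L0/L1/L2 = EB/-/- → run E
t=6: L0/L1/L2 = BCF/E/- → run B
t=7: L0/L1/L2 = BCFH/E/- → run B
t=8: L0/L1/L2 = BCFH/E/- → run B
t=9: L0/L1/L2 = CFHD/EB/- → run C
t=10: L0/L1/L2 = CFHD/EB/- → run C
t=11: L0/L1/L2 = CFHD/EB/- → run C
t=12: L0/L1/L2 = FHDG/EBC/- → run F
t=13: L0/L1/L2 = FHDG/EBC/- → run F
t=14: L0/L1/L2 = FHDG/EBC/- → run F
t=15: L0/L1/L2 = HDG/EBCF/- → run H
t=16: L0/L1/L2 = HDG/EBCF/- → run H
t=17: L0/L1/L2 = HDG/EBCF/- → run H
t=18: L0/L1/L2 = DG/EBCFH/- → run D
t=19: L0/L1/L2 = DG/EBCFH/- → run D
t=20: L0/L1/L2 = DG/EBCFH/- → run D
t=21: L0/L1/L2 = G/EBCFHD/- → run G
t=22: L0/L1/L2 = G/EBCFHD/- → run G
t=23: L0/L1/L2 = G/EBCFHD/- → run G
t=24: L0/L1/L2 = -/EBCFHDG/- → run E
t=25: L0/L1/L2 = -/EBCFHDG/- → run E
t=26: L0/L1/L2 = -/BCFHDG/- → run B
t=27: L0/L1/L2 = -/BCFHDG/- → run B
t=28: L0/L1/L2 = -/BCFHDG/- → run B
t=29: L0/L1/L2 = -/BCFHDG/- → run B
t=30: L0/L1/L2 = -/CFHDG/- → run C
t=31: L0/L1/L2 = -/CFHDG/- → run C
t=32: L0/L1/L2 = -/CFHDG/- → run C
t=33: L0/L1/L2 = -/CFHDG/- → run C
t=34: L0/L1/L2 = -/CFHDG/- → run C
t=35: L0/L1/L2 = -/FHDG/- → run F
t=36: L0/L1/L2 = -/FHDG/- → run F
t=37: L0/L1/L2 = -/FHDG/- → run F
t=38: L0/L1/L2 = -/FHDG/- → run F
t=39: L0/L1/L2 = -/FHDG/- → run F
t=40: L0/L1/L2 = -/HDG/- → run H
t=41: L0/L1/L2 = -/DG/- → run D
t=42: L0/L1/L2 = -/DG/- → run D
t=43: L0/L1/L2 = -/DG/- → run D
t=44: L0/L1/L2 = -/DG/- → run D
t=45: L0/L1/L2 = -/G/- → run G
t=46: L0/L1/L2 = -/G/- → run G
t=47: (idle)
t=48: (idle)
t=49: (idle)

context switches = 15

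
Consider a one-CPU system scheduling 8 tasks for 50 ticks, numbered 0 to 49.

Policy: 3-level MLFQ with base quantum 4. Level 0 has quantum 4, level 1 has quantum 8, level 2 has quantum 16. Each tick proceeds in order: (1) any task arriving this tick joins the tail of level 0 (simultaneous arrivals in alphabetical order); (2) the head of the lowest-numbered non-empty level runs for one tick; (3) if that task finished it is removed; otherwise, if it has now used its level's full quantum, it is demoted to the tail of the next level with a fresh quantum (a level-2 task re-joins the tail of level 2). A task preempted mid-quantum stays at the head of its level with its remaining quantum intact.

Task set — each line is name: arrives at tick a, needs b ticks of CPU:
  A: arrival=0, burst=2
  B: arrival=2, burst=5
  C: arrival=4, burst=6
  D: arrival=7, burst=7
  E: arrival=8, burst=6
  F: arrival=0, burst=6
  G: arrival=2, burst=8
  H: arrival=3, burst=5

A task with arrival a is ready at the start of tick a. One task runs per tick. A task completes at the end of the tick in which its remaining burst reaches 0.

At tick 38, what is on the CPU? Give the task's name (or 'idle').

t=0: L0/L1/L2 = AF/-/- → run A
t=1: L0/L1/L2 = AF/-/- → run A
t=2: L0/L1/L2 = FBG/-/- → run F
t=3: L0/L1/L2 = FBGH/-/- → run F
t=4: L0/L1/L2 = FBGHC/-/- → run F
t=5: L0/L1/L2 = FBGHC/-/- → run F
t=6: L0/L1/L2 = BGHC/F/- → run B
t=7: L0/L1/L2 = BGHCD/F/- → run B
t=8: L0/L1/L2 = BGHCDE/F/- → run B
t=9: L0/L1/L2 = BGHCDE/F/- → run B
t=10: L0/L1/L2 = GHCDE/FB/- → run G
t=11: L0/L1/L2 = GHCDE/FB/- → run G
t=12: L0/L1/L2 = GHCDE/FB/- → run G
t=13: L0/L1/L2 = GHCDE/FB/- → run G
t=14: L0/L1/L2 = HCDE/FBG/- → run H
t=15: L0/L1/L2 = HCDE/FBG/- → run H
t=16: L0/L1/L2 = HCDE/FBG/- → run H
t=17: L0/L1/L2 = HCDE/FBG/- → run H
t=18: L0/L1/L2 = CDE/FBGH/- → run C
t=19: L0/L1/L2 = CDE/FBGH/- → run C
t=20: L0/L1/L2 = CDE/FBGH/- → run C
t=21: L0/L1/L2 = CDE/FBGH/- → run C
t=22: L0/L1/L2 = DE/FBGHC/- → run D
t=23: L0/L1/L2 = DE/FBGHC/- → run D
t=24: L0/L1/L2 = DE/FBGHC/- → run D
t=25: L0/L1/L2 = DE/FBGHC/- → run D
t=26: L0/L1/L2 = E/FBGHCD/- → run E
t=27: L0/L1/L2 = E/FBGHCD/- → run E
t=28: L0/L1/L2 = E/FBGHCD/- → run E
t=29: L0/L1/L2 = E/FBGHCD/- → run E
t=30: L0/L1/L2 = -/FBGHCDE/- → run F
t=31: L0/L1/L2 = -/FBGHCDE/- → run F
t=32: L0/L1/L2 = -/BGHCDE/- → run B
t=33: L0/L1/L2 = -/GHCDE/- → run G
t=34: L0/L1/L2 = -/GHCDE/- → run G
t=35: L0/L1/L2 = -/GHCDE/- → run G
t=36: L0/L1/L2 = -/GHCDE/- → run G
t=37: L0/L1/L2 = -/HCDE/- → run H
t=38: L0/L1/L2 = -/CDE/- → run C
t=39: L0/L1/L2 = -/CDE/- → run C
t=40: L0/L1/L2 = -/DE/- → run D
t=41: L0/L1/L2 = -/DE/- → run D
t=42: L0/L1/L2 = -/DE/- → run D
t=43: L0/L1/L2 = -/E/- → run E
t=44: L0/L1/L2 = -/E/- → run E
t=45: (idle)
t=46: (idle)
t=47: (idle)
t=48: (idle)
t=49: (idle)

running at tick 38 = C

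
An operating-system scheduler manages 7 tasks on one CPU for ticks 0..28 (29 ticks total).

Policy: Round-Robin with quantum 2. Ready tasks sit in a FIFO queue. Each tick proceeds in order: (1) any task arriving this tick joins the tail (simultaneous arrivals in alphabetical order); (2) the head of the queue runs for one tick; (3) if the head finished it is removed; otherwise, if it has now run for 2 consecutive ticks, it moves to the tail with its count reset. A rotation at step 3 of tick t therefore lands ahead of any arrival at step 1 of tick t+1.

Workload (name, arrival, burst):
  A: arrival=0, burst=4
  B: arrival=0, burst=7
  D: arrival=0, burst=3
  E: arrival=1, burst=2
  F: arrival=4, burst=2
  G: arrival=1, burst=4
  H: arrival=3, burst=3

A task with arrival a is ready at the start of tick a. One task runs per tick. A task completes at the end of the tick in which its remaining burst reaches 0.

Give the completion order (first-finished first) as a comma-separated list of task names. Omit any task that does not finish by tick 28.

t=0: queue=[A,B,D] q_used=0 → run A
t=1: queue=[A,B,D,E,G] q_used=1 → run A
t=2: queue=[B,D,E,G,A] q_used=0 → run B
t=3: queue=[B,D,E,G,A,H] q_used=1 → run B
t=4: queue=[D,E,G,A,H,B,F] q_used=0 → run D
t=5: queue=[D,E,G,A,H,B,F] q_used=1 → run D
t=6: queue=[E,G,A,H,B,F,D] q_used=0 → run E
t=7: queue=[E,G,A,H,B,F,D] q_used=1 → run E
t=8: queue=[G,A,H,B,F,D] q_used=0 → run G
t=9: queue=[G,A,H,B,F,D] q_used=1 → run G
t=10: queue=[A,H,B,F,D,G] q_used=0 → run A
t=11: queue=[A,H,B,F,D,G] q_used=1 → run A
t=12: queue=[H,B,F,D,G] q_used=0 → run H
t=13: queue=[H,B,F,D,G] q_used=1 → run H
t=14: queue=[B,F,D,G,H] q_used=0 → run B
t=15: queue=[B,F,D,G,H] q_used=1 → run B
t=16: queue=[F,D,G,H,B] q_used=0 → run F
t=17: queue=[F,D,G,H,B] q_used=1 → run F
t=18: queue=[D,G,H,B] q_used=0 → run D
t=19: queue=[G,H,B] q_used=0 → run G
t=20: queue=[G,H,B] q_used=1 → run G
t=21: queue=[H,B] q_used=0 → run H
t=22: queue=[B] q_used=0 → run B
t=23: queue=[B] q_used=1 → run B
t=24: queue=[B] q_used=0 → run B
t=25: (idle)
t=26: (idle)
t=27: (idle)
t=28: (idle)

completion order = E, A, F, D, G, H, B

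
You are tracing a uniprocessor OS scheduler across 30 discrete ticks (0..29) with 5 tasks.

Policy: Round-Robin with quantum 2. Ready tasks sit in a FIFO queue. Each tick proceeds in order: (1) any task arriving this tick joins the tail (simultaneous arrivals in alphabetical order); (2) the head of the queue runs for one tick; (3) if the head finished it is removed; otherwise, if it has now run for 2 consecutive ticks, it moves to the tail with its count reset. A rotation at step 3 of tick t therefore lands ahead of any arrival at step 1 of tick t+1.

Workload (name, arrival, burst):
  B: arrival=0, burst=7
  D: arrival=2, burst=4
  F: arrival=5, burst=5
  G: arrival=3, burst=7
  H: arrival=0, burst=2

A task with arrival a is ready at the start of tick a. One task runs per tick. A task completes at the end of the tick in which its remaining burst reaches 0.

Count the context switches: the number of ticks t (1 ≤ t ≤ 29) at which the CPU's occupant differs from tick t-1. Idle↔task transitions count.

context switches = 14

t=0: queue=[B,H] q_used=0 → run B
t=1: queue=[B,H] q_used=1 → run B
t=2: queue=[H,B,D] q_used=0 → run H
t=3: queue=[H,B,D,G] q_used=1 → run H
t=4: queue=[B,D,G] q_used=0 → run B
t=5: queue=[B,D,G,F] q_used=1 → run B
t=6: queue=[D,G,F,B] q_used=0 → run D
t=7: queue=[D,G,F,B] q_used=1 → run D
t=8: queue=[G,F,B,D] q_used=0 → run G
t=9: queue=[G,F,B,D] q_used=1 → run G
t=10: queue=[F,B,D,G] q_used=0 → run F
t=11: queue=[F,B,D,G] q_used=1 → run F
t=12: queue=[B,D,G,F] q_used=0 → run B
t=13: queue=[B,D,G,F] q_used=1 → run B
t=14: queue=[D,G,F,B] q_used=0 → run D
t=15: queue=[D,G,F,B] q_used=1 → run D
t=16: queue=[G,F,B] q_used=0 → run G
t=17: queue=[G,F,B] q_used=1 → run G
t=18: queue=[F,B,G] q_used=0 → run F
t=19: queue=[F,B,G] q_used=1 → run F
t=20: queue=[B,G,F] q_used=0 → run B
t=21: queue=[G,F] q_used=0 → run G
t=22: queue=[G,F] q_used=1 → run G
t=23: queue=[F,G] q_used=0 → run F
t=24: queue=[G] q_used=0 → run G
t=25: (idle)
t=26: (idle)
t=27: (idle)
t=28: (idle)
t=29: (idle)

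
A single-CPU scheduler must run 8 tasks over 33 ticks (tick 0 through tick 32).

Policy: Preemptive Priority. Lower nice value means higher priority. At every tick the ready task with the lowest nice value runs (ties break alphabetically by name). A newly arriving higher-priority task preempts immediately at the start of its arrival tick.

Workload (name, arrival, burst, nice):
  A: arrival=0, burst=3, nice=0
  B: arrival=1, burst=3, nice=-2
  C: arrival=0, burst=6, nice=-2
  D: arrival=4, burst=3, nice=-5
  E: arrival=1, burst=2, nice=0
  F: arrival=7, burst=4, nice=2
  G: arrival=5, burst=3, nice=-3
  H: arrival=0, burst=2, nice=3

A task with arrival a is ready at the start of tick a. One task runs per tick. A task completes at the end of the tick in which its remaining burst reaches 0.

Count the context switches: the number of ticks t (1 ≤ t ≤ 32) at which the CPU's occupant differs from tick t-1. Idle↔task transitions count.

context switches = 9

t=0: ready={A,C,H} → run C
t=1: ready={A,B,C,E,H} → run B
t=2: ready={A,B,C,E,H} → run B
t=3: ready={A,B,C,E,H} → run B
t=4: ready={A,C,D,E,H} → run D
t=5: ready={A,C,D,E,G,H} → run D
t=6: ready={A,C,D,E,G,H} → run D
t=7: ready={A,C,E,F,G,H} → run G
t=8: ready={A,C,E,F,G,H} → run G
t=9: ready={A,C,E,F,G,H} → run G
t=10: ready={A,C,E,F,H} → run C
t=11: ready={A,C,E,F,H} → run C
t=12: ready={A,C,E,F,H} → run C
t=13: ready={A,C,E,F,H} → run C
t=14: ready={A,C,E,F,H} → run C
t=15: ready={A,E,F,H} → run A
t=16: ready={A,E,F,H} → run A
t=17: ready={A,E,F,H} → run A
t=18: ready={E,F,H} → run E
t=19: ready={E,F,H} → run E
t=20: ready={F,H} → run F
t=21: ready={F,H} → run F
t=22: ready={F,H} → run F
t=23: ready={F,H} → run F
t=24: ready={H} → run H
t=25: ready={H} → run H
t=26: (idle)
t=27: (idle)
t=28: (idle)
t=29: (idle)
t=30: (idle)
t=31: (idle)
t=32: (idle)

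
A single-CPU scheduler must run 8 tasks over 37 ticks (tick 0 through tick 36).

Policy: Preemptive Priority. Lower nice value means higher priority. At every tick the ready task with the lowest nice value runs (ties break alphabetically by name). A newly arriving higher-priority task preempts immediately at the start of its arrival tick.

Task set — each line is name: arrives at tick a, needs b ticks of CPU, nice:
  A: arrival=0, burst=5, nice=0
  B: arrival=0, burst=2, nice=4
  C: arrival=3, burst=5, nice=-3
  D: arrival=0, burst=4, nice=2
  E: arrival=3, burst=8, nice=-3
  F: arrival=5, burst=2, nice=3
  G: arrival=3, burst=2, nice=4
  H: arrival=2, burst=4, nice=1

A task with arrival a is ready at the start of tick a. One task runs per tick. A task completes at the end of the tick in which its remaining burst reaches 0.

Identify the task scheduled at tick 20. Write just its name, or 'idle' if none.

t=0: ready={A,B,D} → run A
t=1: ready={A,B,D} → run A
t=2: ready={A,B,D,H} → run A
t=3: ready={A,B,C,D,E,G,H} → run C
t=4: ready={A,B,C,D,E,G,H} → run C
t=5: ready={A,B,C,D,E,F,G,H} → run C
t=6: ready={A,B,C,D,E,F,G,H} → run C
t=7: ready={A,B,C,D,E,F,G,H} → run C
t=8: ready={A,B,D,E,F,G,H} → run E
t=9: ready={A,B,D,E,F,G,H} → run E
t=10: ready={A,B,D,E,F,G,H} → run E
t=11: ready={A,B,D,E,F,G,H} → run E
t=12: ready={A,B,D,E,F,G,H} → run E
t=13: ready={A,B,D,E,F,G,H} → run E
t=14: ready={A,B,D,E,F,G,H} → run E
t=15: ready={A,B,D,E,F,G,H} → run E
t=16: ready={A,B,D,F,G,H} → run A
t=17: ready={A,B,D,F,G,H} → run A
t=18: ready={B,D,F,G,H} → run H
t=19: ready={B,D,F,G,H} → run H
t=20: ready={B,D,F,G,H} → run H
t=21: ready={B,D,F,G,H} → run H
t=22: ready={B,D,F,G} → run D
t=23: ready={B,D,F,G} → run D
t=24: ready={B,D,F,G} → run D
t=25: ready={B,D,F,G} → run D
t=26: ready={B,F,G} → run F
t=27: ready={B,F,G} → run F
t=28: ready={B,G} → run B
t=29: ready={B,G} → run B
t=30: ready={G} → run G
t=31: ready={G} → run G
t=32: (idle)
t=33: (idle)
t=34: (idle)
t=35: (idle)
t=36: (idle)

running at tick 20 = H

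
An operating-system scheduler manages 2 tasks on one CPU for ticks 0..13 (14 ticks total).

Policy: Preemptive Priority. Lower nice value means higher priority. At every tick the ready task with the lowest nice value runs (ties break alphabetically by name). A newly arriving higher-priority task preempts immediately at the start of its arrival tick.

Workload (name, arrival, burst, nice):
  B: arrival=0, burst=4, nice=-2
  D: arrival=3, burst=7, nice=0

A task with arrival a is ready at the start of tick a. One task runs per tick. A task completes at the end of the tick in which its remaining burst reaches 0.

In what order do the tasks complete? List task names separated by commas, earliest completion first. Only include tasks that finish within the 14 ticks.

t=0: ready={B} → run B
t=1: ready={B} → run B
t=2: ready={B} → run B
t=3: ready={B,D} → run B
t=4: ready={D} → run D
t=5: ready={D} → run D
t=6: ready={D} → run D
t=7: ready={D} → run D
t=8: ready={D} → run D
t=9: ready={D} → run D
t=10: ready={D} → run D
t=11: (idle)
t=12: (idle)
t=13: (idle)

completion order = B, D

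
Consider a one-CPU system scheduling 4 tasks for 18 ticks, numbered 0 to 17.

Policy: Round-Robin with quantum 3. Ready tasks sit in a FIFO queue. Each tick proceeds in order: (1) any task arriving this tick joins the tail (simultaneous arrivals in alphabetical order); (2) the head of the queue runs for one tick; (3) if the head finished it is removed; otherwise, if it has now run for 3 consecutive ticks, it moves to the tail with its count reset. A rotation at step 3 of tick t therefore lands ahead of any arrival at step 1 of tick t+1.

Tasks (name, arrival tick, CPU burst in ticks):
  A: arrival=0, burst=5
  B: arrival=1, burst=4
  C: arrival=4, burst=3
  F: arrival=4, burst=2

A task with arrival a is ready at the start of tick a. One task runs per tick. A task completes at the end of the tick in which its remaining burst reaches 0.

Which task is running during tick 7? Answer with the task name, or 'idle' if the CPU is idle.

running at tick 7 = A

t=0: queue=[A] q_used=0 → run A
t=1: queue=[A,B] q_used=1 → run A
t=2: queue=[A,B] q_used=2 → run A
t=3: queue=[B,A] q_used=0 → run B
t=4: queue=[B,A,C,F] q_used=1 → run B
t=5: queue=[B,A,C,F] q_used=2 → run B
t=6: queue=[A,C,F,B] q_used=0 → run A
t=7: queue=[A,C,F,B] q_used=1 → run A
t=8: queue=[C,F,B] q_used=0 → run C
t=9: queue=[C,F,B] q_used=1 → run C
t=10: queue=[C,F,B] q_used=2 → run C
t=11: queue=[F,B] q_used=0 → run F
t=12: queue=[F,B] q_used=1 → run F
t=13: queue=[B] q_used=0 → run B
t=14: (idle)
t=15: (idle)
t=16: (idle)
t=17: (idle)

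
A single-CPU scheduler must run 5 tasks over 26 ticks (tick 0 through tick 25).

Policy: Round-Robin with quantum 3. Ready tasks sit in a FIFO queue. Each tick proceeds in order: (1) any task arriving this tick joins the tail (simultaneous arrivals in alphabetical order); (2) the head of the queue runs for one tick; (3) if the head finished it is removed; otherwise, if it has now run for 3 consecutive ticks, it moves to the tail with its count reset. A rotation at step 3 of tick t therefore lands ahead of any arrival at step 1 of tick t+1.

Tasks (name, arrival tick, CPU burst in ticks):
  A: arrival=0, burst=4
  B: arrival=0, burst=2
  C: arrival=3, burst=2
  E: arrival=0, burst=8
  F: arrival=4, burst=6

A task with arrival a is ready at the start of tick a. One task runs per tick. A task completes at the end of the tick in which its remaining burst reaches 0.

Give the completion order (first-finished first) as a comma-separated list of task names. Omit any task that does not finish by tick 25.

completion order = B, A, C, F, E

t=0: queue=[A,B,E] q_used=0 → run A
t=1: queue=[A,B,E] q_used=1 → run A
t=2: queue=[A,B,E] q_used=2 → run A
t=3: queue=[B,E,A,C] q_used=0 → run B
t=4: queue=[B,E,A,C,F] q_used=1 → run B
t=5: queue=[E,A,C,F] q_used=0 → run E
t=6: queue=[E,A,C,F] q_used=1 → run E
t=7: queue=[E,A,C,F] q_used=2 → run E
t=8: queue=[A,C,F,E] q_used=0 → run A
t=9: queue=[C,F,E] q_used=0 → run C
t=10: queue=[C,F,E] q_used=1 → run C
t=11: queue=[F,E] q_used=0 → run F
t=12: queue=[F,E] q_used=1 → run F
t=13: queue=[F,E] q_used=2 → run F
t=14: queue=[E,F] q_used=0 → run E
t=15: queue=[E,F] q_used=1 → run E
t=16: queue=[E,F] q_used=2 → run E
t=17: queue=[F,E] q_used=0 → run F
t=18: queue=[F,E] q_used=1 → run F
t=19: queue=[F,E] q_used=2 → run F
t=20: queue=[E] q_used=0 → run E
t=21: queue=[E] q_used=1 → run E
t=22: (idle)
t=23: (idle)
t=24: (idle)
t=25: (idle)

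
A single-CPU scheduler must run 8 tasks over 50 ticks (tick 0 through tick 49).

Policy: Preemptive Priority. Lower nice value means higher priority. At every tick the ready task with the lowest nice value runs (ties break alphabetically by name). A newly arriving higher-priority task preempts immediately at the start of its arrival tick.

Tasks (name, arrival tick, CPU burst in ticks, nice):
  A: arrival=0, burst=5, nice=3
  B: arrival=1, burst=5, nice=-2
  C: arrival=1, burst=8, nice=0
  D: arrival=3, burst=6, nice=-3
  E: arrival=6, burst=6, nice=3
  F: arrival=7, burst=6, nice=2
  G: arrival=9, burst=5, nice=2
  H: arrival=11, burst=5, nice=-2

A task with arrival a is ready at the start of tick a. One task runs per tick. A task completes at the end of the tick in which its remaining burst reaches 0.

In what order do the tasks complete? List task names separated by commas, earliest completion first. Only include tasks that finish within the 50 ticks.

completion order = D, B, H, C, F, G, A, E

t=0: ready={A} → run A
t=1: ready={A,B,C} → run B
t=2: ready={A,B,C} → run B
t=3: ready={A,B,C,D} → run D
t=4: ready={A,B,C,D} → run D
t=5: ready={A,B,C,D} → run D
t=6: ready={A,B,C,D,E} → run D
t=7: ready={A,B,C,D,E,F} → run D
t=8: ready={A,B,C,D,E,F} → run D
t=9: ready={A,B,C,E,F,G} → run B
t=10: ready={A,B,C,E,F,G} → run B
t=11: ready={A,B,C,E,F,G,H} → run B
t=12: ready={A,C,E,F,G,H} → run H
t=13: ready={A,C,E,F,G,H} → run H
t=14: ready={A,C,E,F,G,H} → run H
t=15: ready={A,C,E,F,G,H} → run H
t=16: ready={A,C,E,F,G,H} → run H
t=17: ready={A,C,E,F,G} → run C
t=18: ready={A,C,E,F,G} → run C
t=19: ready={A,C,E,F,G} → run C
t=20: ready={A,C,E,F,G} → run C
t=21: ready={A,C,E,F,G} → run C
t=22: ready={A,C,E,F,G} → run C
t=23: ready={A,C,E,F,G} → run C
t=24: ready={A,C,E,F,G} → run C
t=25: ready={A,E,F,G} → run F
t=26: ready={A,E,F,G} → run F
t=27: ready={A,E,F,G} → run F
t=28: ready={A,E,F,G} → run F
t=29: ready={A,E,F,G} → run F
t=30: ready={A,E,F,G} → run F
t=31: ready={A,E,G} → run G
t=32: ready={A,E,G} → run G
t=33: ready={A,E,G} → run G
t=34: ready={A,E,G} → run G
t=35: ready={A,E,G} → run G
t=36: ready={A,E} → run A
t=37: ready={A,E} → run A
t=38: ready={A,E} → run A
t=39: ready={A,E} → run A
t=40: ready={E} → run E
t=41: ready={E} → run E
t=42: ready={E} → run E
t=43: ready={E} → run E
t=44: ready={E} → run E
t=45: ready={E} → run E
t=46: (idle)
t=47: (idle)
t=48: (idle)
t=49: (idle)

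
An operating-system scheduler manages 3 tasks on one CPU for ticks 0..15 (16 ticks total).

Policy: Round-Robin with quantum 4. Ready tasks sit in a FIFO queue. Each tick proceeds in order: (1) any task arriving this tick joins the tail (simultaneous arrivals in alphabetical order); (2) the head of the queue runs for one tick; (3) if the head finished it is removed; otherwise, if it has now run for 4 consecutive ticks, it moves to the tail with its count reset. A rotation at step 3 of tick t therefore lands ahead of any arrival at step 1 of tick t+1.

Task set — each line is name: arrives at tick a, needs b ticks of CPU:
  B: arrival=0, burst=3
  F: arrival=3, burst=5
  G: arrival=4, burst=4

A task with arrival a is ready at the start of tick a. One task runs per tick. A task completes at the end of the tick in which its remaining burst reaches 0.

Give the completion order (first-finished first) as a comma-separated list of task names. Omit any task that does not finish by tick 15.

completion order = B, G, F

t=0: queue=[B] q_used=0 → run B
t=1: queue=[B] q_used=1 → run B
t=2: queue=[B] q_used=2 → run B
t=3: queue=[F] q_used=0 → run F
t=4: queue=[F,G] q_used=1 → run F
t=5: queue=[F,G] q_used=2 → run F
t=6: queue=[F,G] q_used=3 → run F
t=7: queue=[G,F] q_used=0 → run G
t=8: queue=[G,F] q_used=1 → run G
t=9: queue=[G,F] q_used=2 → run G
t=10: queue=[G,F] q_used=3 → run G
t=11: queue=[F] q_used=0 → run F
t=12: (idle)
t=13: (idle)
t=14: (idle)
t=15: (idle)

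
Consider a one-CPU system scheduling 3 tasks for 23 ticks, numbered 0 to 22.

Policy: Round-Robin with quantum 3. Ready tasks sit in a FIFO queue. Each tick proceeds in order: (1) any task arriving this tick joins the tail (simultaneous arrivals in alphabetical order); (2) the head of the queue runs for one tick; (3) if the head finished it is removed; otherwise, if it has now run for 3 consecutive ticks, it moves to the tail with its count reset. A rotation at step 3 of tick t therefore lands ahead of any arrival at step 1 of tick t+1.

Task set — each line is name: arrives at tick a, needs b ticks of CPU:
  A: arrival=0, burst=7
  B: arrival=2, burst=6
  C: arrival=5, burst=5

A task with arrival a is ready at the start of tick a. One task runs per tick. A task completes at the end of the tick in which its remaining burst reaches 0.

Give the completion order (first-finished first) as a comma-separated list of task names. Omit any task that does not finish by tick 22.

completion order = B, A, C

t=0: queue=[A] q_used=0 → run A
t=1: queue=[A] q_used=1 → run A
t=2: queue=[A,B] q_used=2 → run A
t=3: queue=[B,A] q_used=0 → run B
t=4: queue=[B,A] q_used=1 → run B
t=5: queue=[B,A,C] q_used=2 → run B
t=6: queue=[A,C,B] q_used=0 → run A
t=7: queue=[A,C,B] q_used=1 → run A
t=8: queue=[A,C,B] q_used=2 → run A
t=9: queue=[C,B,A] q_used=0 → run C
t=10: queue=[C,B,A] q_used=1 → run C
t=11: queue=[C,B,A] q_used=2 → run C
t=12: queue=[B,A,C] q_used=0 → run B
t=13: queue=[B,A,C] q_used=1 → run B
t=14: queue=[B,A,C] q_used=2 → run B
t=15: queue=[A,C] q_used=0 → run A
t=16: queue=[C] q_used=0 → run C
t=17: queue=[C] q_used=1 → run C
t=18: (idle)
t=19: (idle)
t=20: (idle)
t=21: (idle)
t=22: (idle)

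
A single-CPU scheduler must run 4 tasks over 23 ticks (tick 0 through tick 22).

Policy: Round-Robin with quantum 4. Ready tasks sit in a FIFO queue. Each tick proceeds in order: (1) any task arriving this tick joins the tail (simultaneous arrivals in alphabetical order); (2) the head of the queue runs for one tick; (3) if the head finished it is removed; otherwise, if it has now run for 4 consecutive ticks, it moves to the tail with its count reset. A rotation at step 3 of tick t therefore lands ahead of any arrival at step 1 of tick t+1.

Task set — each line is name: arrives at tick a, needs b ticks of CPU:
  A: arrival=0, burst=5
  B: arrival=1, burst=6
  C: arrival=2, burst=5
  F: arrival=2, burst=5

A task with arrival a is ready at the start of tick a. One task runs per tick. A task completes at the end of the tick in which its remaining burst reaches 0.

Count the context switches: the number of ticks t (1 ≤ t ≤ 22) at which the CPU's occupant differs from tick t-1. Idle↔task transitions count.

context switches = 8

t=0: queue=[A] q_used=0 → run A
t=1: queue=[A,B] q_used=1 → run A
t=2: queue=[A,B,C,F] q_used=2 → run A
t=3: queue=[A,B,C,F] q_used=3 → run A
t=4: queue=[B,C,F,A] q_used=0 → run B
t=5: queue=[B,C,F,A] q_used=1 → run B
t=6: queue=[B,C,F,A] q_used=2 → run B
t=7: queue=[B,C,F,A] q_used=3 → run B
t=8: queue=[C,F,A,B] q_used=0 → run C
t=9: queue=[C,F,A,B] q_used=1 → run C
t=10: queue=[C,F,A,B] q_used=2 → run C
t=11: queue=[C,F,A,B] q_used=3 → run C
t=12: queue=[F,A,B,C] q_used=0 → run F
t=13: queue=[F,A,B,C] q_used=1 → run F
t=14: queue=[F,A,B,C] q_used=2 → run F
t=15: queue=[F,A,B,C] q_used=3 → run F
t=16: queue=[A,B,C,F] q_used=0 → run A
t=17: queue=[B,C,F] q_used=0 → run B
t=18: queue=[B,C,F] q_used=1 → run B
t=19: queue=[C,F] q_used=0 → run C
t=20: queue=[F] q_used=0 → run F
t=21: (idle)
t=22: (idle)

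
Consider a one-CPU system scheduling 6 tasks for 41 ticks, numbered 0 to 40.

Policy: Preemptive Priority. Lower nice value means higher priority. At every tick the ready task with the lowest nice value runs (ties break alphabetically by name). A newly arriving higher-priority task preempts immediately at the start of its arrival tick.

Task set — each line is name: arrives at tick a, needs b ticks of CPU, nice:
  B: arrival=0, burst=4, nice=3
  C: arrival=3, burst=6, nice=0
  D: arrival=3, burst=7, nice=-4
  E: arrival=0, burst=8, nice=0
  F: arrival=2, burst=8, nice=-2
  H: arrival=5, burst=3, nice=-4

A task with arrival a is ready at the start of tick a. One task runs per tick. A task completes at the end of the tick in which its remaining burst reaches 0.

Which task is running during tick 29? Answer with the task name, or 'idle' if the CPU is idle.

t=0: ready={B,E} → run E
t=1: ready={B,E} → run E
t=2: ready={B,E,F} → run F
t=3: ready={B,C,D,E,F} → run D
t=4: ready={B,C,D,E,F} → run D
t=5: ready={B,C,D,E,F,H} → run D
t=6: ready={B,C,D,E,F,H} → run D
t=7: ready={B,C,D,E,F,H} → run D
t=8: ready={B,C,D,E,F,H} → run D
t=9: ready={B,C,D,E,F,H} → run D
t=10: ready={B,C,E,F,H} → run H
t=11: ready={B,C,E,F,H} → run H
t=12: ready={B,C,E,F,H} → run H
t=13: ready={B,C,E,F} → run F
t=14: ready={B,C,E,F} → run F
t=15: ready={B,C,E,F} → run F
t=16: ready={B,C,E,F} → run F
t=17: ready={B,C,E,F} → run F
t=18: ready={B,C,E,F} → run F
t=19: ready={B,C,E,F} → run F
t=20: ready={B,C,E} → run C
t=21: ready={B,C,E} → run C
t=22: ready={B,C,E} → run C
t=23: ready={B,C,E} → run C
t=24: ready={B,C,E} → run C
t=25: ready={B,C,E} → run C
t=26: ready={B,E} → run E
t=27: ready={B,E} → run E
t=28: ready={B,E} → run E
t=29: ready={B,E} → run E
t=30: ready={B,E} → run E
t=31: ready={B,E} → run E
t=32: ready={B} → run B
t=33: ready={B} → run B
t=34: ready={B} → run B
t=35: ready={B} → run B
t=36: (idle)
t=37: (idle)
t=38: (idle)
t=39: (idle)
t=40: (idle)

running at tick 29 = E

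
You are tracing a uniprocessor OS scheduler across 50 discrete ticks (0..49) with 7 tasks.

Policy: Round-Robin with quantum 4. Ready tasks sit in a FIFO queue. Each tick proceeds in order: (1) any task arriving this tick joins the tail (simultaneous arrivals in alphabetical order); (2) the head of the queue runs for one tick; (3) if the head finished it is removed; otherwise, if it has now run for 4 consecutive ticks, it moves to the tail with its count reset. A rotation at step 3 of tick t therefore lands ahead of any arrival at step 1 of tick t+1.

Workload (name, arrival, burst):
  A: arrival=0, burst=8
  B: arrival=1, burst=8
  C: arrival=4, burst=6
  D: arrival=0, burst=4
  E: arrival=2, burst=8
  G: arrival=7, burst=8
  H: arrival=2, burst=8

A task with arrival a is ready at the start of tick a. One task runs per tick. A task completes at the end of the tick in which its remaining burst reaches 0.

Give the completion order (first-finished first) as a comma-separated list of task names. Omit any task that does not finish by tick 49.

completion order = D, A, B, E, H, C, G

t=0: queue=[A,D] q_used=0 → run A
t=1: queue=[A,D,B] q_used=1 → run A
t=2: queue=[A,D,B,E,H] q_used=2 → run A
t=3: queue=[A,D,B,E,H] q_used=3 → run A
t=4: queue=[D,B,E,H,A,C] q_used=0 → run D
t=5: queue=[D,B,E,H,A,C] q_used=1 → run D
t=6: queue=[D,B,E,H,A,C] q_used=2 → run D
t=7: queue=[D,B,E,H,A,C,G] q_used=3 → run D
t=8: queue=[B,E,H,A,C,G] q_used=0 → run B
t=9: queue=[B,E,H,A,C,G] q_used=1 → run B
t=10: queue=[B,E,H,A,C,G] q_used=2 → run B
t=11: queue=[B,E,H,A,C,G] q_used=3 → run B
t=12: queue=[E,H,A,C,G,B] q_used=0 → run E
t=13: queue=[E,H,A,C,G,B] q_used=1 → run E
t=14: queue=[E,H,A,C,G,B] q_used=2 → run E
t=15: queue=[E,H,A,C,G,B] q_used=3 → run E
t=16: queue=[H,A,C,G,B,E] q_used=0 → run H
t=17: queue=[H,A,C,G,B,E] q_used=1 → run H
t=18: queue=[H,A,C,G,B,E] q_used=2 → run H
t=19: queue=[H,A,C,G,B,E] q_used=3 → run H
t=20: queue=[A,C,G,B,E,H] q_used=0 → run A
t=21: queue=[A,C,G,B,E,H] q_used=1 → run A
t=22: queue=[A,C,G,B,E,H] q_used=2 → run A
t=23: queue=[A,C,G,B,E,H] q_used=3 → run A
t=24: queue=[C,G,B,E,H] q_used=0 → run C
t=25: queue=[C,G,B,E,H] q_used=1 → run C
t=26: queue=[C,G,B,E,H] q_used=2 → run C
t=27: queue=[C,G,B,E,H] q_used=3 → run C
t=28: queue=[G,B,E,H,C] q_used=0 → run G
t=29: queue=[G,B,E,H,C] q_used=1 → run G
t=30: queue=[G,B,E,H,C] q_used=2 → run G
t=31: queue=[G,B,E,H,C] q_used=3 → run G
t=32: queue=[B,E,H,C,G] q_used=0 → run B
t=33: queue=[B,E,H,C,G] q_used=1 → run B
t=34: queue=[B,E,H,C,G] q_used=2 → run B
t=35: queue=[B,E,H,C,G] q_used=3 → run B
t=36: queue=[E,H,C,G] q_used=0 → run E
t=37: queue=[E,H,C,G] q_used=1 → run E
t=38: queue=[E,H,C,G] q_used=2 → run E
t=39: queue=[E,H,C,G] q_used=3 → run E
t=40: queue=[H,C,G] q_used=0 → run H
t=41: queue=[H,C,G] q_used=1 → run H
t=42: queue=[H,C,G] q_used=2 → run H
t=43: queue=[H,C,G] q_used=3 → run H
t=44: queue=[C,G] q_used=0 → run C
t=45: queue=[C,G] q_used=1 → run C
t=46: queue=[G] q_used=0 → run G
t=47: queue=[G] q_used=1 → run G
t=48: queue=[G] q_used=2 → run G
t=49: queue=[G] q_used=3 → run G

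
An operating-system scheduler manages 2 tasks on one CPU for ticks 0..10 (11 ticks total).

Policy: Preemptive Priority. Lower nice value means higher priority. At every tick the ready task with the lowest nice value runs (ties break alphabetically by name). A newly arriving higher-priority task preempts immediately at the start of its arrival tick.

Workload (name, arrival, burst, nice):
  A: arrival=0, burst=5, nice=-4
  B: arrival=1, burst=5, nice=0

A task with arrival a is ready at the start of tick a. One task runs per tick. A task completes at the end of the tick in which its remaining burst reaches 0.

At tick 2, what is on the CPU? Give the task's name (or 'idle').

t=0: ready={A} → run A
t=1: ready={A,B} → run A
t=2: ready={A,B} → run A
t=3: ready={A,B} → run A
t=4: ready={A,B} → run A
t=5: ready={B} → run B
t=6: ready={B} → run B
t=7: ready={B} → run B
t=8: ready={B} → run B
t=9: ready={B} → run B
t=10: (idle)

running at tick 2 = A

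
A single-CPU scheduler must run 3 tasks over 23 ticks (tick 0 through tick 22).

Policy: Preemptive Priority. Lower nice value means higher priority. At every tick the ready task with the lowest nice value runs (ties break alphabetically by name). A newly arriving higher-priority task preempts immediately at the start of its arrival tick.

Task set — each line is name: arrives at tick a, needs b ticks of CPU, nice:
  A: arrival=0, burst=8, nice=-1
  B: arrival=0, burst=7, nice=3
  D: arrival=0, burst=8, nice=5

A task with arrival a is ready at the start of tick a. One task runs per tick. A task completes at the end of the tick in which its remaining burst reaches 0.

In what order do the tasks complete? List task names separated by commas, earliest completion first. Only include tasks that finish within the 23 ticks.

t=0: ready={A,B,D} → run A
t=1: ready={A,B,D} → run A
t=2: ready={A,B,D} → run A
t=3: ready={A,B,D} → run A
t=4: ready={A,B,D} → run A
t=5: ready={A,B,D} → run A
t=6: ready={A,B,D} → run A
t=7: ready={A,B,D} → run A
t=8: ready={B,D} → run B
t=9: ready={B,D} → run B
t=10: ready={B,D} → run B
t=11: ready={B,D} → run B
t=12: ready={B,D} → run B
t=13: ready={B,D} → run B
t=14: ready={B,D} → run B
t=15: ready={D} → run D
t=16: ready={D} → run D
t=17: ready={D} → run D
t=18: ready={D} → run D
t=19: ready={D} → run D
t=20: ready={D} → run D
t=21: ready={D} → run D
t=22: ready={D} → run D

completion order = A, B, D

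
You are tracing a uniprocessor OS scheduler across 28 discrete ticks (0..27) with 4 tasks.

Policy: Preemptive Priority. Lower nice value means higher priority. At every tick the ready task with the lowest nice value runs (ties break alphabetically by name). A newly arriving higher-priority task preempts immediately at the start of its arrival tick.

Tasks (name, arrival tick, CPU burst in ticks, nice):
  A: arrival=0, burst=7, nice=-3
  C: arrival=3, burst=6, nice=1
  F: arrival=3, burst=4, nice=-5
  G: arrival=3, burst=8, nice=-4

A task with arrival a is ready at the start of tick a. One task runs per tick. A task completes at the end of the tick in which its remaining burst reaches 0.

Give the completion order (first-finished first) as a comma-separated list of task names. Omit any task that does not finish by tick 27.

t=0: ready={A} → run A
t=1: ready={A} → run A
t=2: ready={A} → run A
t=3: ready={A,C,F,G} → run F
t=4: ready={A,C,F,G} → run F
t=5: ready={A,C,F,G} → run F
t=6: ready={A,C,F,G} → run F
t=7: ready={A,C,G} → run G
t=8: ready={A,C,G} → run G
t=9: ready={A,C,G} → run G
t=10: ready={A,C,G} → run G
t=11: ready={A,C,G} → run G
t=12: ready={A,C,G} → run G
t=13: ready={A,C,G} → run G
t=14: ready={A,C,G} → run G
t=15: ready={A,C} → run A
t=16: ready={A,C} → run A
t=17: ready={A,C} → run A
t=18: ready={A,C} → run A
t=19: ready={C} → run C
t=20: ready={C} → run C
t=21: ready={C} → run C
t=22: ready={C} → run C
t=23: ready={C} → run C
t=24: ready={C} → run C
t=25: (idle)
t=26: (idle)
t=27: (idle)

completion order = F, G, A, C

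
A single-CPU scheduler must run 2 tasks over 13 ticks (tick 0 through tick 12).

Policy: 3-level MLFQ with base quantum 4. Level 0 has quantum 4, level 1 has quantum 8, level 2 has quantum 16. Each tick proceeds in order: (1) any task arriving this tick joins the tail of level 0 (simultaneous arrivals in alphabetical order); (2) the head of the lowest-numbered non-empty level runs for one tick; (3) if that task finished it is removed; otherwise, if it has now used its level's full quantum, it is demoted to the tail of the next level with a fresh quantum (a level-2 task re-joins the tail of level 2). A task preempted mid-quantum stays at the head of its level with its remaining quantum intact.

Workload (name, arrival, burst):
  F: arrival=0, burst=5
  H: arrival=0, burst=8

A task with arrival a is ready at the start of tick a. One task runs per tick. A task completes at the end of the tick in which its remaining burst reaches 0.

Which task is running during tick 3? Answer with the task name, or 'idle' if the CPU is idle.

running at tick 3 = F

t=0: L0/L1/L2 = FH/-/- → run F
t=1: L0/L1/L2 = FH/-/- → run F
t=2: L0/L1/L2 = FH/-/- → run F
t=3: L0/L1/L2 = FH/-/- → run F
t=4: L0/L1/L2 = H/F/- → run H
t=5: L0/L1/L2 = H/F/- → run H
t=6: L0/L1/L2 = H/F/- → run H
t=7: L0/L1/L2 = H/F/- → run H
t=8: L0/L1/L2 = -/FH/- → run F
t=9: L0/L1/L2 = -/H/- → run H
t=10: L0/L1/L2 = -/H/- → run H
t=11: L0/L1/L2 = -/H/- → run H
t=12: L0/L1/L2 = -/H/- → run H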